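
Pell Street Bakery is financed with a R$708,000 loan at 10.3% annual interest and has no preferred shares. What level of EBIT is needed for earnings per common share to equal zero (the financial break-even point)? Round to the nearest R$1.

Annual interest = 10.3% × R$708,000 = R$72,924.00.
Without preferred stock the financial break-even is simply EBIT = interest = R$72,924.00.

R$72,924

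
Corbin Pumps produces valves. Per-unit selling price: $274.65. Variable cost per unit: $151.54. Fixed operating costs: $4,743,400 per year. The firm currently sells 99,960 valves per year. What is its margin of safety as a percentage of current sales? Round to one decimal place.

61.5%

Contribution margin per unit = $274.65 − $151.54 = $123.11. Break-even units = $4,743,400 ÷ $123.11 = 38,529.77; break-even revenue = 38,529.77 × $274.65 = $10,582,201.36.
Actual sales revenue = 99,960 × $274.65 = $27,454,014.00.
Margin of safety = ($27,454,014.00 − $10,582,201.36) ÷ $27,454,014.00 = 61.5%.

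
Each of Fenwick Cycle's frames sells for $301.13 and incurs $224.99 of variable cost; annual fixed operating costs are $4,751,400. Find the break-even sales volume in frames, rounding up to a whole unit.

62,404 frames

Each unit contributes $301.13 − $224.99 = $76.14.
Units to break even: $4,751,400 ÷ $76.14 = 62,403.47, rounded up to 62,404.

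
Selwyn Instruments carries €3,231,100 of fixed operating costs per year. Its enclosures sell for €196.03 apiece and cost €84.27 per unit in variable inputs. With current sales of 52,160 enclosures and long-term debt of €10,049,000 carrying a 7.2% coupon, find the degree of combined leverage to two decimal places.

Contribution at this volume is 52,160 × €111.76 = €5,829,401.60.
EBIT = €5,829,401.60 − €3,231,100 = €2,598,301.60. Interest = €723,528.00.
DOL = €5,829,401.60 ÷ €2,598,301.60 = 2.2435; DFL = €2,598,301.60 ÷ €1,874,773.60 = 1.3859.
Combined leverage = 2.2435 × 1.3859 = 3.1093.

3.11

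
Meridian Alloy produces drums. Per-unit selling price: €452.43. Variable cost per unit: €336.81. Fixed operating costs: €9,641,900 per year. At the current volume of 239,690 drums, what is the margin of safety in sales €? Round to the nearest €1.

Each unit contributes €452.43 − €336.81 = €115.62. Break-even units = €9,641,900 ÷ €115.62 = 83,393.01; break-even revenue = 83,393.01 × €452.43 = €37,729,500.23.
Actual sales revenue = 239,690 × €452.43 = €108,442,946.70.
Margin of safety = €108,442,946.70 − €37,729,500.23 = €70,713,446.

€70,713,446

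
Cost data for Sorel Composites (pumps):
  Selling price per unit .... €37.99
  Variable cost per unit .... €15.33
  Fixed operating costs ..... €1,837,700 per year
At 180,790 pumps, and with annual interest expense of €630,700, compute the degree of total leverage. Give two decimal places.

Total contribution margin = 180,790 × €22.66 = €4,096,701.40.
EBIT = €4,096,701.40 − €1,837,700 = €2,259,001.40. Interest = €630,700.00.
DOL = €4,096,701.40 ÷ €2,259,001.40 = 1.8135; DFL = €2,259,001.40 ÷ €1,628,301.40 = 1.3873.
DCL = DOL × DFL = 1.8135 × 1.3873 = 2.5159.

2.52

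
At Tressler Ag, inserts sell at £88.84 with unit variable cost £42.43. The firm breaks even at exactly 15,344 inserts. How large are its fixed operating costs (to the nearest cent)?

Unit CM = price − variable cost = £88.84 − £42.43 = £46.41.
Fixed costs = break-even units × CM = 15,344 × £46.41 = £712,115.04.

£712,115.04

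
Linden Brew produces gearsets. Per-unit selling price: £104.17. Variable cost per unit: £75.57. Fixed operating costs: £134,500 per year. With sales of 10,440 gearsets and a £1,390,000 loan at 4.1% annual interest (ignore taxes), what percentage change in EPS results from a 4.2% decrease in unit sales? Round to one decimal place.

-11.7%

At 10,440 units, contribution = 10,440 × £28.60 = £298,584.00.
Operating income = contribution − fixed costs = £298,584.00 − £134,500 = £164,084.00.
After interest of £56,990.00, pre-tax earnings = £107,094.00.
Degree of combined leverage = contribution ÷ (EBIT − I) = £298,584.00 ÷ £107,094.00 = 2.7881.
EPS therefore changes by 2.7881 × (-4.2%) = -11.7%.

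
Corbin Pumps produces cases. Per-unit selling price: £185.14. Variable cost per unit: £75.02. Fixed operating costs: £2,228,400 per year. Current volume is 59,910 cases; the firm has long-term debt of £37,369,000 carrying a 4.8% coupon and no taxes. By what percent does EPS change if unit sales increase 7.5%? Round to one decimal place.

At 59,910 units, contribution = 59,910 × £110.12 = £6,597,289.20.
Subtracting fixed costs: EBIT = £6,597,289.20 − £2,228,400 = £4,368,889.20.
Interest = £1,793,712.00, so EBIT − I = £2,575,177.20.
DCL = total CM / (EBIT − I) = £6,597,289.20 / £2,575,177.20 = 2.5619.
EPS therefore changes by 2.5619 × (+7.5%) = +19.2%.

+19.2%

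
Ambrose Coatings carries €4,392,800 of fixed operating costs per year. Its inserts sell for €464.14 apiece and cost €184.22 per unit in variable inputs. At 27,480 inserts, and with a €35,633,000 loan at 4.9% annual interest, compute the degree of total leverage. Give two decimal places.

4.95

At 27,480 units, contribution = 27,480 × €279.92 = €7,692,201.60.
Subtracting fixed costs: EBIT = €7,692,201.60 − €4,392,800 = €3,299,401.60. Interest = €1,746,017.00.
DOL = €7,692,201.60 ÷ €3,299,401.60 = 2.3314; DFL = €3,299,401.60 ÷ €1,553,384.60 = 2.1240.
Combined leverage = 2.3314 × 2.1240 = 4.9519.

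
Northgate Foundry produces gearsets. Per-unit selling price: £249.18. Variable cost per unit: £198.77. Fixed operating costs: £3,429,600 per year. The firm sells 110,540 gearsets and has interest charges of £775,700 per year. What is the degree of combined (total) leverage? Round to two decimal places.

Contribution at this volume is 110,540 × £50.41 = £5,572,321.40.
Operating income = contribution − fixed costs = £5,572,321.40 − £3,429,600 = £2,142,721.40. Interest = £775,700.00, so EBIT − I = £1,367,021.40.
Degree of total leverage = total CM / (EBIT − interest) = £5,572,321.40 / £1,367,021.40 = 4.0763.

4.08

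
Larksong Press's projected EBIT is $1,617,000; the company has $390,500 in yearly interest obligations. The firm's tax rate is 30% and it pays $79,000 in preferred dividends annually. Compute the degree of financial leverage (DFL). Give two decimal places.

1.45

Annual interest charges come to $390,500.00.
Pre-tax preferred-dividend burden = $79,000 ÷ (1 − 0.30) = $112,857.14.
DFL = EBIT ÷ [EBIT − I − D_p/(1−t)] = $1,617,000 ÷ [$1,617,000 − $390,500.00 − $112,857.14] = $1,617,000 ÷ $1,113,642.86 = 1.4520.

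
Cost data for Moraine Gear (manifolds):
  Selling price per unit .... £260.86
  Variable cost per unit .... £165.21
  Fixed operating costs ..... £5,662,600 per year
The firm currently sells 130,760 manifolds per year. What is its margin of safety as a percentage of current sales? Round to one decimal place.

54.7%

Each unit contributes £260.86 − £165.21 = £95.65. Break-even units = £5,662,600 ÷ £95.65 = 59,201.25; break-even revenue = 59,201.25 × £260.86 = £15,443,239.27.
Current sales = 130,760 × £260.86 = £34,110,053.60.
Margin of safety = (£34,110,053.60 − £15,443,239.27) ÷ £34,110,053.60 = 54.7%.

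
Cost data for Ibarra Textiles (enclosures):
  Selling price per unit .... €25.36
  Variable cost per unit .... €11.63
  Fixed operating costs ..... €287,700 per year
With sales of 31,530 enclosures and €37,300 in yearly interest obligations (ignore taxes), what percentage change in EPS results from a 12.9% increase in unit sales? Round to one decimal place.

At 31,530 units, contribution = 31,530 × €13.73 = €432,906.90.
EBIT = €432,906.90 − €287,700 = €145,206.90.
Interest = €37,300.00, so EBIT − I = €107,906.90.
Degree of combined leverage = contribution ÷ (EBIT − I) = €432,906.90 ÷ €107,906.90 = 4.0119.
%ΔEPS = DCL × %ΔSales = 4.0119 × +12.9% = +51.8%.

+51.8%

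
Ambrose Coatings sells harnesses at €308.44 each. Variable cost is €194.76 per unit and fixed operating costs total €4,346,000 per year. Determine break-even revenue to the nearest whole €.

€11,791,698

Contribution margin per unit = €308.44 − €194.76 = €113.68, a CM ratio of €113.68 ÷ €308.44 = 0.3686.
Break-even revenue = fixed costs × price ÷ CM = €4,346,000 × €308.44 ÷ €113.68 = €11,791,698.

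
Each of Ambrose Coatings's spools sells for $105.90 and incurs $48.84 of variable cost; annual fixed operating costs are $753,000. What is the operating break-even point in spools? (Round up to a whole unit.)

13,197 spools

Contribution margin per unit = $105.90 − $48.84 = $57.06.
Units to break even: $753,000 ÷ $57.06 = 13,196.64, rounded up to 13,197.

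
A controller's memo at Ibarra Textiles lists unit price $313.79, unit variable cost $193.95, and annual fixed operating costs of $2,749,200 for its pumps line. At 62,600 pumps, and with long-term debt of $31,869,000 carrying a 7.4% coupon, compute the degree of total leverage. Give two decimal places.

3.13

At 62,600 units, contribution = 62,600 × $119.84 = $7,501,984.00.
Operating income = contribution − fixed costs = $7,501,984.00 − $2,749,200 = $4,752,784.00. Interest = $2,358,306.00, so EBIT − I = $2,394,478.00.
DCL = contribution ÷ (EBIT − I) = $7,501,984.00 ÷ $2,394,478.00 = 3.1330.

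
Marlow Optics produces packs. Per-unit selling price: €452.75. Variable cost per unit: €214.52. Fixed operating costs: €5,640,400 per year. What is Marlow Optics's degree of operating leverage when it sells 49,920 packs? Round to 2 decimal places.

1.90

Total contribution margin = 49,920 × €238.23 = €11,892,441.60.
Subtracting fixed costs: EBIT = €11,892,441.60 − €5,640,400 = €6,252,041.60.
So DOL = total CM / EBIT = €11,892,441.60 / €6,252,041.60 = 1.9022.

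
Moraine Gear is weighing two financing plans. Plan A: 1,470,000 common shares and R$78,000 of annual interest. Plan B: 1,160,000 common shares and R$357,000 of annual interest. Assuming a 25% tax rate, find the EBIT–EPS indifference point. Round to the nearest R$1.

R$1,401,000

At indifference, (EBIT − 78,000)(1 − t)/1,470,000 = (EBIT − 357,000)(1 − t)/1,160,000.
Cancelling (1 − t) and cross-multiplying: 1,160,000·(EBIT − 78,000) = 1,470,000·(EBIT − 357,000).
EBIT × (1,470,000 − 1,160,000) = 357,000 × 1,470,000 − 78,000 × 1,160,000 = 434,310,000,000, so EBIT = 434,310,000,000 ÷ 310,000 = 1,401,000.00.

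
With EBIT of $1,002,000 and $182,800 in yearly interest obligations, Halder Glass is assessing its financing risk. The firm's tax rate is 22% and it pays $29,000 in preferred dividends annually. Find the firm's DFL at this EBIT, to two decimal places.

1.28

Annual interest charges come to $182,800.00.
Preferred dividends grossed up pre-tax: $29,000 / (1 − 0.22) = $37,179.49.
DFL = EBIT ÷ [EBIT − I − D_p/(1−t)] = $1,002,000 ÷ [$1,002,000 − $182,800.00 − $37,179.49] = $1,002,000 ÷ $782,020.51 = 1.2813.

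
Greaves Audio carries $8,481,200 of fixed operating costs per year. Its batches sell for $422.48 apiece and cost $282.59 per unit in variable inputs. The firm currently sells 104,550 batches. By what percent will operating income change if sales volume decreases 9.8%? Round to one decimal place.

Contribution at this volume is 104,550 × $139.89 = $14,625,499.50.
Subtracting fixed costs: EBIT = $14,625,499.50 − $8,481,200 = $6,144,299.50.
So DOL = total CM / EBIT = $14,625,499.50 / $6,144,299.50 = 2.3803.
%ΔEBIT = DOL × %ΔSales = 2.3803 × -9.8% = -23.3%.

-23.3%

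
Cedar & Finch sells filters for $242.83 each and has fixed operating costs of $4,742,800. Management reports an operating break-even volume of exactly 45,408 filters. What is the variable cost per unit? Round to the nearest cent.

At break-even, FC = Q × (P − VC), so P − VC = $4,742,800 ÷ 45,408 = $104.4486.
Hence VC = price − CM = $242.83 − $104.4486 = $138.38.

$138.38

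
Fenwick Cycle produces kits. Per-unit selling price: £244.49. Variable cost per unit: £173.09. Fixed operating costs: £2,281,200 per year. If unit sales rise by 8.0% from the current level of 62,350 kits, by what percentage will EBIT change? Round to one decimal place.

+16.4%

Total contribution margin = 62,350 × £71.40 = £4,451,790.00.
Operating income = contribution − fixed costs = £4,451,790.00 − £2,281,200 = £2,170,590.00.
So DOL = total CM / EBIT = £4,451,790.00 / £2,170,590.00 = 2.0510.
So EBIT moves 2.0510 × (+8.0%) = +16.4%.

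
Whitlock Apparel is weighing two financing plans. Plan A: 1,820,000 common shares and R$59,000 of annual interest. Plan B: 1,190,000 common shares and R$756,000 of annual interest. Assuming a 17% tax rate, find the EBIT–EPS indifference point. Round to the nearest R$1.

Set EPS_A = EPS_B: (EBIT − R$59,000)(1 − 0.17) ÷ 1,820,000 = (EBIT − R$756,000)(1 − 0.17) ÷ 1,190,000.
Cancelling (1 − t) and cross-multiplying: 1,190,000·(EBIT − 59,000) = 1,820,000·(EBIT − 756,000).
EBIT × (1,820,000 − 1,190,000) = 756,000 × 1,820,000 − 59,000 × 1,190,000 = 1,305,710,000,000, so EBIT = 1,305,710,000,000 ÷ 630,000 = 2,072,555.56.

R$2,072,556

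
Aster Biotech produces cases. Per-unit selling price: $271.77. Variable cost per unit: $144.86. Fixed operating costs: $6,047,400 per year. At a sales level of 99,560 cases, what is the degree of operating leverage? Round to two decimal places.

Contribution at this volume is 99,560 × $126.91 = $12,635,159.60.
EBIT = $12,635,159.60 − $6,047,400 = $6,587,759.60.
So DOL = total CM / EBIT = $12,635,159.60 / $6,587,759.60 = 1.9180.

1.92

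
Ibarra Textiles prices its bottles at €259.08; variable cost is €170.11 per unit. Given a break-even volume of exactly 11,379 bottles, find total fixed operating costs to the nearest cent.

Unit CM = price − variable cost = €259.08 − €170.11 = €88.97.
Since BE = FC / CM, FC = 11,379 × €88.97 = €1,012,389.63.

€1,012,389.63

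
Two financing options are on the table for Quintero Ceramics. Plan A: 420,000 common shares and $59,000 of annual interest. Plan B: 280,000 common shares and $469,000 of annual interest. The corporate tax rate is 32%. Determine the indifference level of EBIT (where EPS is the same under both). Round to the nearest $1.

$1,289,000

Set EPS_A = EPS_B: (EBIT − $59,000)(1 − 0.32) ÷ 420,000 = (EBIT − $469,000)(1 − 0.32) ÷ 280,000.
The (1 − t) factor cancels: (EBIT − 59,000) × 280,000 = (EBIT − 469,000) × 420,000.
Solving, EBIT = (469,000·420,000 − 59,000·280,000) / (420,000 − 280,000) = 180,460,000,000 / 140,000 = 1,289,000.00.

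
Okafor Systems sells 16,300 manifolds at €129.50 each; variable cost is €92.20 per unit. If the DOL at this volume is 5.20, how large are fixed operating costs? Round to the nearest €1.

€491,069

At 16,300 units, contribution = 16,300 × €37.30 = €607,990.00.
DOL = contribution / EBIT, so EBIT = €607,990.00 / 5.20 = €116,921.15.
Fixed costs = CM − EBIT = €607,990.00 − €116,921.15 = €491,069.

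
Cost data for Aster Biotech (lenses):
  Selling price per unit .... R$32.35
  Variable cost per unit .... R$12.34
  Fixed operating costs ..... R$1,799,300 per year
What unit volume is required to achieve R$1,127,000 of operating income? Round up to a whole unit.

146,242 lenses

Unit CM = price − variable cost = R$32.35 − R$12.34 = R$20.01.
Required volume = (fixed costs + target profit) ÷ CM = (R$1,799,300 + R$1,127,000) ÷ R$20.01 = 146,241.88, so 146,242 lenses.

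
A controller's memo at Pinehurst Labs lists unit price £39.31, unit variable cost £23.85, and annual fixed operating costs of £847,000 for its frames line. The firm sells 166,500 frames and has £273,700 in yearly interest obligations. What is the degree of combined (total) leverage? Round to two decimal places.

1.77

Contribution at this volume is 166,500 × £15.46 = £2,574,090.00.
Operating income = contribution − fixed costs = £2,574,090.00 − £847,000 = £1,727,090.00. Interest = £273,700.00.
DOL = £2,574,090.00 ÷ £1,727,090.00 = 1.4904; DFL = £1,727,090.00 ÷ £1,453,390.00 = 1.1883.
DCL = DOL × DFL = 1.4904 × 1.1883 = 1.7710.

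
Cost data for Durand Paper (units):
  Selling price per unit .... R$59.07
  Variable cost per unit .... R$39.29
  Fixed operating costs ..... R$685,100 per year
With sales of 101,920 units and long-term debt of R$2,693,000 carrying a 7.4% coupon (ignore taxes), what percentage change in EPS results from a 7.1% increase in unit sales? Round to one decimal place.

Contribution at this volume is 101,920 × R$19.78 = R$2,015,977.60.
Operating income = contribution − fixed costs = R$2,015,977.60 − R$685,100 = R$1,330,877.60.
After interest of R$199,282.00, pre-tax earnings = R$1,131,595.60.
DCL = total CM / (EBIT − I) = R$2,015,977.60 / R$1,131,595.60 = 1.7815.
EPS therefore changes by 1.7815 × (+7.1%) = +12.6%.

+12.6%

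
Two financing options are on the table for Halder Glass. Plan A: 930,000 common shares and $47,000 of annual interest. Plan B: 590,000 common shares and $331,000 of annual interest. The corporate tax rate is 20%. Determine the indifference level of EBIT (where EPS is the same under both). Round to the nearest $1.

At indifference, (EBIT − 47,000)(1 − t)/930,000 = (EBIT − 331,000)(1 − t)/590,000.
The (1 − t) factor cancels: (EBIT − 47,000) × 590,000 = (EBIT − 331,000) × 930,000.
Solving, EBIT = (331,000·930,000 − 47,000·590,000) / (930,000 − 590,000) = 280,100,000,000 / 340,000 = 823,823.53.

$823,824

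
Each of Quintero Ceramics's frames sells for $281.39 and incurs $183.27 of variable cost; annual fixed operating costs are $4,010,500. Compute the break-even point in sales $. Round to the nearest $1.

$11,501,372

Contribution margin per unit = $281.39 − $183.27 = $98.12, a CM ratio of $98.12 ÷ $281.39 = 0.3487.
Break-even sales = FC ÷ CM ratio = $4,010,500 × $281.39 / $98.12 = $11,501,372.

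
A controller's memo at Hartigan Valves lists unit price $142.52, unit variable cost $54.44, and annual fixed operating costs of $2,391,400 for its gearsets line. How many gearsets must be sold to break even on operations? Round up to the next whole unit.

Unit CM = price − variable cost = $142.52 − $54.44 = $88.08.
Break-even Q = $2,391,400 / $88.08 = 27,150.32 → 27,151 gearsets.

27,151 gearsets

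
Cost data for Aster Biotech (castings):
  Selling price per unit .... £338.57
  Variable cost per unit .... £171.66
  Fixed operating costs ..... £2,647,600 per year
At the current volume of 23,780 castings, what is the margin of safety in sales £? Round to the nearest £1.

£2,680,648

Unit CM = price − variable cost = £338.57 − £171.66 = £166.91. Break-even units = £2,647,600 ÷ £166.91 = 15,862.44; break-even revenue = 15,862.44 × £338.57 = £5,370,546.59.
Actual sales revenue = 23,780 × £338.57 = £8,051,194.60.
Margin of safety = £8,051,194.60 − £5,370,546.59 = £2,680,648.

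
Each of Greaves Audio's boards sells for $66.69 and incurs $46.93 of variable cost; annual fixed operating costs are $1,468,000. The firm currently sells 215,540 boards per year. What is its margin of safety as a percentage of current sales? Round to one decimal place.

Each unit contributes $66.69 − $46.93 = $19.76. Break-even units = $1,468,000 ÷ $19.76 = 74,291.50; break-even revenue = 74,291.50 × $66.69 = $4,954,500.00.
Current sales = 215,540 × $66.69 = $14,374,362.60.
Margin of safety = ($14,374,362.60 − $4,954,500.00) ÷ $14,374,362.60 = 65.5%.

65.5%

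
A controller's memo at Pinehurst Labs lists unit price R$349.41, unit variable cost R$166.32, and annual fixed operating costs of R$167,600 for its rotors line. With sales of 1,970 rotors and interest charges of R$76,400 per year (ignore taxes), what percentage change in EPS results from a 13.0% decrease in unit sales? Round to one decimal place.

-40.2%

Contribution at this volume is 1,970 × R$183.09 = R$360,687.30.
EBIT = R$360,687.30 − R$167,600 = R$193,087.30.
Interest = R$76,400.00, so EBIT − I = R$116,687.30.
Degree of combined leverage = contribution ÷ (EBIT − I) = R$360,687.30 ÷ R$116,687.30 = 3.0911.
EPS therefore changes by 3.0911 × (-13.0%) = -40.2%.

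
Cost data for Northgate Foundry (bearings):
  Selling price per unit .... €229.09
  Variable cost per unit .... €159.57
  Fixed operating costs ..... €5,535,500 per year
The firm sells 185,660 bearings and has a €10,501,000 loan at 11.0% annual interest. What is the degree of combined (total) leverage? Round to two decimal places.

Contribution at this volume is 185,660 × €69.52 = €12,907,083.20.
EBIT = €12,907,083.20 − €5,535,500 = €7,371,583.20. Interest = €1,155,110.00, so EBIT − I = €6,216,473.20.
DCL = contribution ÷ (EBIT − I) = €12,907,083.20 ÷ €6,216,473.20 = 2.0763.

2.08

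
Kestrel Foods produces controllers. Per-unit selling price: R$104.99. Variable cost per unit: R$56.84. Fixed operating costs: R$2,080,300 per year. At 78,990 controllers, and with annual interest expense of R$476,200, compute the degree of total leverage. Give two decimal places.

Total contribution margin = 78,990 × R$48.15 = R$3,803,368.50.
Subtracting fixed costs: EBIT = R$3,803,368.50 − R$2,080,300 = R$1,723,068.50. Interest = R$476,200.00.
DOL = R$3,803,368.50 ÷ R$1,723,068.50 = 2.2073; DFL = R$1,723,068.50 ÷ R$1,246,868.50 = 1.3819.
DCL = DOL × DFL = 2.2073 × 1.3819 = 3.0503.

3.05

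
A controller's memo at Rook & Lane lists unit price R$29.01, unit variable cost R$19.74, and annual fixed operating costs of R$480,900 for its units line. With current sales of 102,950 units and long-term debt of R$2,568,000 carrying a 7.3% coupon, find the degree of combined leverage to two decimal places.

3.34

Total contribution margin = 102,950 × R$9.27 = R$954,346.50.
Operating income = contribution − fixed costs = R$954,346.50 − R$480,900 = R$473,446.50. Interest = R$187,464.00, so EBIT − I = R$285,982.50.
DCL = contribution ÷ (EBIT − I) = R$954,346.50 ÷ R$285,982.50 = 3.3371.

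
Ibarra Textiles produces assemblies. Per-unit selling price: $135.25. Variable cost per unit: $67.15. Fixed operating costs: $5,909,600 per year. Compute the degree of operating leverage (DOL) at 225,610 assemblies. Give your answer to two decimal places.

Total contribution margin = 225,610 × $68.10 = $15,364,041.00.
Subtracting fixed costs: EBIT = $15,364,041.00 − $5,909,600 = $9,454,441.00.
So DOL = total CM / EBIT = $15,364,041.00 / $9,454,441.00 = 1.6251.

1.63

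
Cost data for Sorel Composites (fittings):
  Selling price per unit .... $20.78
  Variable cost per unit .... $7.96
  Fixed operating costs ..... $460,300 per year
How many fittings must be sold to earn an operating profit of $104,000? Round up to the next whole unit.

Unit CM = price − variable cost = $20.78 − $7.96 = $12.82.
Required volume = (fixed costs + target profit) ÷ CM = ($460,300 + $104,000) ÷ $12.82 = 44,017.16, so 44,018 fittings.

44,018 fittings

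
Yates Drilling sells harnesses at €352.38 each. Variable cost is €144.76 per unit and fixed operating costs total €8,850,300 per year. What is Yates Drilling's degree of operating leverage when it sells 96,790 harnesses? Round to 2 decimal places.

1.79

At 96,790 units, contribution = 96,790 × €207.62 = €20,095,539.80.
Subtracting fixed costs: EBIT = €20,095,539.80 − €8,850,300 = €11,245,239.80.
So DOL = total CM / EBIT = €20,095,539.80 / €11,245,239.80 = 1.7870.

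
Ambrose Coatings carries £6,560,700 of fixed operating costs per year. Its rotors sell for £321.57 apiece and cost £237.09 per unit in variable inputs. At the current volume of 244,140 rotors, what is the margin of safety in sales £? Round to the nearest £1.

£53,535,038

Contribution margin per unit = £321.57 − £237.09 = £84.48. Break-even units = £6,560,700 ÷ £84.48 = 77,659.80; break-even revenue = 77,659.80 × £321.57 = £24,973,062.25.
Current sales = 244,140 × £321.57 = £78,508,099.80.
Margin of safety = £78,508,099.80 − £24,973,062.25 = £53,535,038.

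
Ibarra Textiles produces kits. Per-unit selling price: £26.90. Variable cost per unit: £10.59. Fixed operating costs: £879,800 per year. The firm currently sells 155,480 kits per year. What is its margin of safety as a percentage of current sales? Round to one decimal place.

65.3%

Contribution margin per unit = £26.90 − £10.59 = £16.31. Break-even units = £879,800 ÷ £16.31 = 53,942.37; break-even revenue = 53,942.37 × £26.90 = £1,451,049.66.
Current sales = 155,480 × £26.90 = £4,182,412.00.
Margin of safety = (£4,182,412.00 − £1,451,049.66) ÷ £4,182,412.00 = 65.3%.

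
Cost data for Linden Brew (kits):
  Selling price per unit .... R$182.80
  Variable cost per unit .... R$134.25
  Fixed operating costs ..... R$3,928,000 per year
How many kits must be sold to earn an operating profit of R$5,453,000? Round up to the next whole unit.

193,224 kits

Each unit contributes R$182.80 − R$134.25 = R$48.55.
Units = (FC + target) / CM = (R$3,928,000 + R$5,453,000) / R$48.55 = 193,223.48, so 193,224 kits.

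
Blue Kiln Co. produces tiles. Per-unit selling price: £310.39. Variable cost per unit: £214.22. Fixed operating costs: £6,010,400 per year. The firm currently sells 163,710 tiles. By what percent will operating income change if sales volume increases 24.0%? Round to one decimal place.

Contribution at this volume is 163,710 × £96.17 = £15,743,990.70.
Subtracting fixed costs: EBIT = £15,743,990.70 − £6,010,400 = £9,733,590.70.
Degree of operating leverage = £15,743,990.70 / £9,733,590.70 = 1.6175.
%ΔEBIT = DOL × %ΔSales = 1.6175 × +24.0% = +38.8%.

+38.8%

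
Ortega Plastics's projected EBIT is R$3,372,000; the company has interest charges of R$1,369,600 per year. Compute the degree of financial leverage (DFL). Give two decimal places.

Interest = R$1,369,600.00.
DFL = EBIT ÷ (EBIT − I) = R$3,372,000 ÷ (R$3,372,000 − R$1,369,600.00) = R$3,372,000 ÷ R$2,002,400.00 = 1.6840.

1.68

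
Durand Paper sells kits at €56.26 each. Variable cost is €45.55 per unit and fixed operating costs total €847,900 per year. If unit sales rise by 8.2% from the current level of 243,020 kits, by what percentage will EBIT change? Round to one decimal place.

+12.2%

Total contribution margin = 243,020 × €10.71 = €2,602,744.20.
Subtracting fixed costs: EBIT = €2,602,744.20 − €847,900 = €1,754,844.20.
Degree of operating leverage = €2,602,744.20 / €1,754,844.20 = 1.4832.
%ΔEBIT = DOL × %ΔSales = 1.4832 × +8.2% = +12.2%.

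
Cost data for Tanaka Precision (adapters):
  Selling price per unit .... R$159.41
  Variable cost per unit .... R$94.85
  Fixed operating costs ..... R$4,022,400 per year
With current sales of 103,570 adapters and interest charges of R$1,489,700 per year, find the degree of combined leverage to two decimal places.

At 103,570 units, contribution = 103,570 × R$64.56 = R$6,686,479.20.
Operating income = contribution − fixed costs = R$6,686,479.20 − R$4,022,400 = R$2,664,079.20. Interest = R$1,489,700.00, so EBIT − I = R$1,174,379.20.
DCL = contribution ÷ (EBIT − I) = R$6,686,479.20 ÷ R$1,174,379.20 = 5.6936.

5.69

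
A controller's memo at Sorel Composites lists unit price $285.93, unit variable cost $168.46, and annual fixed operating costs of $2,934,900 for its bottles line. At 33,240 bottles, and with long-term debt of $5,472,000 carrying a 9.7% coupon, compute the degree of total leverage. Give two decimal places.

Total contribution margin = 33,240 × $117.47 = $3,904,702.80.
Subtracting fixed costs: EBIT = $3,904,702.80 − $2,934,900 = $969,802.80. Interest = $530,784.00.
DOL = $3,904,702.80 ÷ $969,802.80 = 4.0263; DFL = $969,802.80 ÷ $439,018.80 = 2.2090.
DCL = DOL × DFL = 4.0263 × 2.2090 = 8.8941.

8.89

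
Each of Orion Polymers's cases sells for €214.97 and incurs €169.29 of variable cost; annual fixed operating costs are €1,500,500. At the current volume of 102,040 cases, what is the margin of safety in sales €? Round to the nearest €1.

Unit CM = price − variable cost = €214.97 − €169.29 = €45.68. Break-even units = €1,500,500 ÷ €45.68 = 32,848.07; break-even revenue = 32,848.07 × €214.97 = €7,061,350.37.
Actual sales revenue = 102,040 × €214.97 = €21,935,538.80.
Margin of safety = €21,935,538.80 − €7,061,350.37 = €14,874,188.

€14,874,188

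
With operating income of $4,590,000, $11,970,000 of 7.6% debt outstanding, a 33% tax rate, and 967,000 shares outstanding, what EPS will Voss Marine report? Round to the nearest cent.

Pre-tax income = $4,590,000 − $909,720.00 = $3,680,280.00.
Net income = $3,680,280.00 × (1 − 0.33) = $2,465,787.60.
Per share: $2,465,787.60 / 967,000 shares = $2.55.

$2.55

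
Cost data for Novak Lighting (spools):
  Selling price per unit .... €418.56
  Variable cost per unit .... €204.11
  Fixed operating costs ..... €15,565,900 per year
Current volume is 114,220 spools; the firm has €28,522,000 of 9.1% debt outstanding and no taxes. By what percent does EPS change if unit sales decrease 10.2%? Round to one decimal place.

At 114,220 units, contribution = 114,220 × €214.45 = €24,494,479.00.
EBIT = €24,494,479.00 − €15,565,900 = €8,928,579.00.
Interest = €2,595,502.00, so EBIT − I = €6,333,077.00.
Degree of combined leverage = contribution ÷ (EBIT − I) = €24,494,479.00 ÷ €6,333,077.00 = 3.8677.
%ΔEPS = DCL × %ΔSales = 3.8677 × -10.2% = -39.5%.

-39.5%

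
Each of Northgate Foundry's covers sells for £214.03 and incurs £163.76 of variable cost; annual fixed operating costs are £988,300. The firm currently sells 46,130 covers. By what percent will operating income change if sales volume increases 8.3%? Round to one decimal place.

+14.5%

Contribution at this volume is 46,130 × £50.27 = £2,318,955.10.
Operating income = contribution − fixed costs = £2,318,955.10 − £988,300 = £1,330,655.10.
So DOL = total CM / EBIT = £2,318,955.10 / £1,330,655.10 = 1.7427.
Operating income changes by 1.7427 × +8.3% = +14.5%.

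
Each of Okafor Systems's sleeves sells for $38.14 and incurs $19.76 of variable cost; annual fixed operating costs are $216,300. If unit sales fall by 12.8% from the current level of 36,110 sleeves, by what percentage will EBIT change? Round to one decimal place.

Total contribution margin = 36,110 × $18.38 = $663,701.80.
Operating income = contribution − fixed costs = $663,701.80 − $216,300 = $447,401.80.
So DOL = total CM / EBIT = $663,701.80 / $447,401.80 = 1.4835.
So EBIT moves 1.4835 × (-12.8%) = -19.0%.

-19.0%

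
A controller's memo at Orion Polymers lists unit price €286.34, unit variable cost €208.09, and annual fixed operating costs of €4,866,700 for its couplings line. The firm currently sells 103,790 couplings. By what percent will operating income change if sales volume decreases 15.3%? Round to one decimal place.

-38.2%

Contribution at this volume is 103,790 × €78.25 = €8,121,567.50.
EBIT = €8,121,567.50 − €4,866,700 = €3,254,867.50.
So DOL = total CM / EBIT = €8,121,567.50 / €3,254,867.50 = 2.4952.
So EBIT moves 2.4952 × (-15.3%) = -38.2%.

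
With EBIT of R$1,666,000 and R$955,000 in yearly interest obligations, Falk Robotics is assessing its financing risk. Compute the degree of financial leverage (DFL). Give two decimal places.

Annual interest charges come to R$955,000.00.
Degree of financial leverage = EBIT / (EBIT − interest) = R$1,666,000 / R$711,000.00 = 2.3432.

2.34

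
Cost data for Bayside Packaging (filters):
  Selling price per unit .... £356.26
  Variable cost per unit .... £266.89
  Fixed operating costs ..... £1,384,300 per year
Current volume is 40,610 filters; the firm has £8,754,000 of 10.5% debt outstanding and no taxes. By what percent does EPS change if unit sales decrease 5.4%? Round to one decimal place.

Contribution at this volume is 40,610 × £89.37 = £3,629,315.70.
EBIT = £3,629,315.70 − £1,384,300 = £2,245,015.70.
Interest = £919,170.00, so EBIT − I = £1,325,845.70.
DCL = total CM / (EBIT − I) = £3,629,315.70 / £1,325,845.70 = 2.7374.
%ΔEPS = DCL × %ΔSales = 2.7374 × -5.4% = -14.8%.

-14.8%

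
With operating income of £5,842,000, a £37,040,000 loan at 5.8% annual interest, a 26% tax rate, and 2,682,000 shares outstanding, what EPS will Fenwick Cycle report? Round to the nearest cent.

Interest = £2,148,320.00, so EBT = £5,842,000 − £2,148,320.00 = £3,693,680.00.
Net income = £3,693,680.00 × (1 − 0.26) = £2,733,323.20.
EPS = £2,733,323.20 ÷ 2,682,000 = £1.02.

£1.02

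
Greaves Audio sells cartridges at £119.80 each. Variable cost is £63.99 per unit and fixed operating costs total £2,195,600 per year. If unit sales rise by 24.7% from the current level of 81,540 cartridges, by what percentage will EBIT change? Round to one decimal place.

At 81,540 units, contribution = 81,540 × £55.81 = £4,550,747.40.
EBIT = £4,550,747.40 − £2,195,600 = £2,355,147.40.
Degree of operating leverage = £4,550,747.40 / £2,355,147.40 = 1.9323.
So EBIT moves 1.9323 × (+24.7%) = +47.7%.

+47.7%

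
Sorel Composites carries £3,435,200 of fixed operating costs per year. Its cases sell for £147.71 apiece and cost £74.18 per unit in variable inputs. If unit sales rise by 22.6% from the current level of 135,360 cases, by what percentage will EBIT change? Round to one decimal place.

+34.5%

Contribution at this volume is 135,360 × £73.53 = £9,953,020.80.
Operating income = contribution − fixed costs = £9,953,020.80 − £3,435,200 = £6,517,820.80.
DOL = contribution ÷ EBIT = £9,953,020.80 ÷ £6,517,820.80 = 1.5270.
Operating income changes by 1.5270 × +22.6% = +34.5%.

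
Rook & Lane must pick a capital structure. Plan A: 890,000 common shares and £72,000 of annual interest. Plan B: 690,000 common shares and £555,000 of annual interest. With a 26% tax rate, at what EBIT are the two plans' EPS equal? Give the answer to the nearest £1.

£2,221,350

Set EPS_A = EPS_B: (EBIT − £72,000)(1 − 0.26) ÷ 890,000 = (EBIT − £555,000)(1 − 0.26) ÷ 690,000.
The (1 − t) factor cancels: (EBIT − 72,000) × 690,000 = (EBIT − 555,000) × 890,000.
Solving, EBIT = (555,000·890,000 − 72,000·690,000) / (890,000 − 690,000) = 444,270,000,000 / 200,000 = 2,221,350.00.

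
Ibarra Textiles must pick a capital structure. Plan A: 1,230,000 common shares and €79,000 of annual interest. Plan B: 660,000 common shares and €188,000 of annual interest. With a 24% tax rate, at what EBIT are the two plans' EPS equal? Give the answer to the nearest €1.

€314,211

At indifference, (EBIT − 79,000)(1 − t)/1,230,000 = (EBIT − 188,000)(1 − t)/660,000.
Cancelling (1 − t) and cross-multiplying: 660,000·(EBIT − 79,000) = 1,230,000·(EBIT − 188,000).
EBIT × (1,230,000 − 660,000) = 188,000 × 1,230,000 − 79,000 × 660,000 = 179,100,000,000, so EBIT = 179,100,000,000 ÷ 570,000 = 314,210.53.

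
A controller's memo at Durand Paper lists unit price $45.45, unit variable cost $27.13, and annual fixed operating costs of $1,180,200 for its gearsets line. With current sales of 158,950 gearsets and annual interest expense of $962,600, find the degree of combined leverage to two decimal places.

3.79

Contribution at this volume is 158,950 × $18.32 = $2,911,964.00.
Operating income = contribution − fixed costs = $2,911,964.00 − $1,180,200 = $1,731,764.00. Interest = $962,600.00.
DOL = $2,911,964.00 ÷ $1,731,764.00 = 1.6815; DFL = $1,731,764.00 ÷ $769,164.00 = 2.2515.
DCL = DOL × DFL = 1.6815 × 2.2515 = 3.7859.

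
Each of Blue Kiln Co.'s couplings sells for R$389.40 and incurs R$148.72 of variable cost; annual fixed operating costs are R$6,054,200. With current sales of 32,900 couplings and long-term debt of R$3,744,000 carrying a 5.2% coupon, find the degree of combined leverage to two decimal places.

4.74

Total contribution margin = 32,900 × R$240.68 = R$7,918,372.00.
EBIT = R$7,918,372.00 − R$6,054,200 = R$1,864,172.00. Interest = R$194,688.00, so EBIT − I = R$1,669,484.00.
DCL = contribution ÷ (EBIT − I) = R$7,918,372.00 ÷ R$1,669,484.00 = 4.7430.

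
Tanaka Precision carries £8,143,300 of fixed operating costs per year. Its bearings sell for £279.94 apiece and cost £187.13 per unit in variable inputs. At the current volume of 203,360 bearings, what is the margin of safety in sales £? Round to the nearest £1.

Contribution margin per unit = £279.94 − £187.13 = £92.81. Break-even units = £8,143,300 ÷ £92.81 = 87,741.62; break-even revenue = 87,741.62 × £279.94 = £24,562,389.85.
Current sales = 203,360 × £279.94 = £56,928,598.40.
Margin of safety = £56,928,598.40 − £24,562,389.85 = £32,366,209.

£32,366,209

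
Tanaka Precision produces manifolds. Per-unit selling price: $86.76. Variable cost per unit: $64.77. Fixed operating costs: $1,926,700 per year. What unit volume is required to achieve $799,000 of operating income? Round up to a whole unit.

Contribution margin per unit = $86.76 − $64.77 = $21.99.
Required volume = (fixed costs + target profit) ÷ CM = ($1,926,700 + $799,000) ÷ $21.99 = 123,951.80, so 123,952 manifolds.

123,952 manifolds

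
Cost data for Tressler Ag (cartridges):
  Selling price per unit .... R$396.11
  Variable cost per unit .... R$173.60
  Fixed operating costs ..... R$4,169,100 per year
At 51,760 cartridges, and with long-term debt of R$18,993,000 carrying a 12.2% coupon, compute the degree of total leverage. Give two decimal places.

2.29

At 51,760 units, contribution = 51,760 × R$222.51 = R$11,517,117.60.
EBIT = R$11,517,117.60 − R$4,169,100 = R$7,348,017.60. Interest = R$2,317,146.00.
DOL = R$11,517,117.60 ÷ R$7,348,017.60 = 1.5674; DFL = R$7,348,017.60 ÷ R$5,030,871.60 = 1.4606.
DCL = DOL × DFL = 1.5674 × 1.4606 = 2.2893.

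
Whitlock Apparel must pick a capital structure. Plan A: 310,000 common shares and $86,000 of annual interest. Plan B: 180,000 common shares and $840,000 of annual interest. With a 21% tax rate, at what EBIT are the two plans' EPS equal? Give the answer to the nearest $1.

$1,884,000

Set EPS_A = EPS_B: (EBIT − $86,000)(1 − 0.21) ÷ 310,000 = (EBIT − $840,000)(1 − 0.21) ÷ 180,000.
Cancelling (1 − t) and cross-multiplying: 180,000·(EBIT − 86,000) = 310,000·(EBIT − 840,000).
EBIT × (310,000 − 180,000) = 840,000 × 310,000 − 86,000 × 180,000 = 244,920,000,000, so EBIT = 244,920,000,000 ÷ 130,000 = 1,884,000.00.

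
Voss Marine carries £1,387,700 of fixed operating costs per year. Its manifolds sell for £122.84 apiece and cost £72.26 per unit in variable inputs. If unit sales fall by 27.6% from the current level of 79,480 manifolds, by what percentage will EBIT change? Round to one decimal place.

-42.1%

Total contribution margin = 79,480 × £50.58 = £4,020,098.40.
Subtracting fixed costs: EBIT = £4,020,098.40 − £1,387,700 = £2,632,398.40.
DOL = contribution ÷ EBIT = £4,020,098.40 ÷ £2,632,398.40 = 1.5272.
%ΔEBIT = DOL × %ΔSales = 1.5272 × -27.6% = -42.1%.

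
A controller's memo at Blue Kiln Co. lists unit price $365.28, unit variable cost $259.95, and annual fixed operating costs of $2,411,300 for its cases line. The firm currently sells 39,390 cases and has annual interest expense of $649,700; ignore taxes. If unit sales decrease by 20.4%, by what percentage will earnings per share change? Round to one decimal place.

At 39,390 units, contribution = 39,390 × $105.33 = $4,148,948.70.
Subtracting fixed costs: EBIT = $4,148,948.70 − $2,411,300 = $1,737,648.70.
After interest of $649,700.00, pre-tax earnings = $1,087,948.70.
Degree of combined leverage = contribution ÷ (EBIT − I) = $4,148,948.70 ÷ $1,087,948.70 = 3.8136.
EPS therefore changes by 3.8136 × (-20.4%) = -77.8%.

-77.8%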